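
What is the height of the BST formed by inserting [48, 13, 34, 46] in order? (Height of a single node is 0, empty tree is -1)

Insertion order: [48, 13, 34, 46]
Tree (level-order array): [48, 13, None, None, 34, None, 46]
Compute height bottom-up (empty subtree = -1):
  height(46) = 1 + max(-1, -1) = 0
  height(34) = 1 + max(-1, 0) = 1
  height(13) = 1 + max(-1, 1) = 2
  height(48) = 1 + max(2, -1) = 3
Height = 3


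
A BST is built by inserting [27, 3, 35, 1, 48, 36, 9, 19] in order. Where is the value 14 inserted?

Starting tree (level order): [27, 3, 35, 1, 9, None, 48, None, None, None, 19, 36]
Insertion path: 27 -> 3 -> 9 -> 19
Result: insert 14 as left child of 19
Final tree (level order): [27, 3, 35, 1, 9, None, 48, None, None, None, 19, 36, None, 14]


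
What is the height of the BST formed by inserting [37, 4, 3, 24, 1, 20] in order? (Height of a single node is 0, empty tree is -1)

Insertion order: [37, 4, 3, 24, 1, 20]
Tree (level-order array): [37, 4, None, 3, 24, 1, None, 20]
Compute height bottom-up (empty subtree = -1):
  height(1) = 1 + max(-1, -1) = 0
  height(3) = 1 + max(0, -1) = 1
  height(20) = 1 + max(-1, -1) = 0
  height(24) = 1 + max(0, -1) = 1
  height(4) = 1 + max(1, 1) = 2
  height(37) = 1 + max(2, -1) = 3
Height = 3


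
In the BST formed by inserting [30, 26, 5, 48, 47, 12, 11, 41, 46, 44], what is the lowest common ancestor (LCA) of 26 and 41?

Tree insertion order: [30, 26, 5, 48, 47, 12, 11, 41, 46, 44]
Tree (level-order array): [30, 26, 48, 5, None, 47, None, None, 12, 41, None, 11, None, None, 46, None, None, 44]
In a BST, the LCA of p=26, q=41 is the first node v on the
root-to-leaf path with p <= v <= q (go left if both < v, right if both > v).
Walk from root:
  at 30: 26 <= 30 <= 41, this is the LCA
LCA = 30


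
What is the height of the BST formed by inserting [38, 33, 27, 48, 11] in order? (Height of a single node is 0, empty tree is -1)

Insertion order: [38, 33, 27, 48, 11]
Tree (level-order array): [38, 33, 48, 27, None, None, None, 11]
Compute height bottom-up (empty subtree = -1):
  height(11) = 1 + max(-1, -1) = 0
  height(27) = 1 + max(0, -1) = 1
  height(33) = 1 + max(1, -1) = 2
  height(48) = 1 + max(-1, -1) = 0
  height(38) = 1 + max(2, 0) = 3
Height = 3


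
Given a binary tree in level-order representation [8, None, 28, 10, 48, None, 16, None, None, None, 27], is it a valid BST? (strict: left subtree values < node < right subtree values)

Level-order array: [8, None, 28, 10, 48, None, 16, None, None, None, 27]
Validate using subtree bounds (lo, hi): at each node, require lo < value < hi,
then recurse left with hi=value and right with lo=value.
Preorder trace (stopping at first violation):
  at node 8 with bounds (-inf, +inf): OK
  at node 28 with bounds (8, +inf): OK
  at node 10 with bounds (8, 28): OK
  at node 16 with bounds (10, 28): OK
  at node 27 with bounds (16, 28): OK
  at node 48 with bounds (28, +inf): OK
No violation found at any node.
Result: Valid BST


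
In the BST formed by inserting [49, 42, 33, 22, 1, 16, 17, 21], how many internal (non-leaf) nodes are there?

Tree built from: [49, 42, 33, 22, 1, 16, 17, 21]
Tree (level-order array): [49, 42, None, 33, None, 22, None, 1, None, None, 16, None, 17, None, 21]
Rule: An internal node has at least one child.
Per-node child counts:
  node 49: 1 child(ren)
  node 42: 1 child(ren)
  node 33: 1 child(ren)
  node 22: 1 child(ren)
  node 1: 1 child(ren)
  node 16: 1 child(ren)
  node 17: 1 child(ren)
  node 21: 0 child(ren)
Matching nodes: [49, 42, 33, 22, 1, 16, 17]
Count of internal (non-leaf) nodes: 7


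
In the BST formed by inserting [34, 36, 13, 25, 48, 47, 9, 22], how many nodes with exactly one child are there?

Tree built from: [34, 36, 13, 25, 48, 47, 9, 22]
Tree (level-order array): [34, 13, 36, 9, 25, None, 48, None, None, 22, None, 47]
Rule: These are nodes with exactly 1 non-null child.
Per-node child counts:
  node 34: 2 child(ren)
  node 13: 2 child(ren)
  node 9: 0 child(ren)
  node 25: 1 child(ren)
  node 22: 0 child(ren)
  node 36: 1 child(ren)
  node 48: 1 child(ren)
  node 47: 0 child(ren)
Matching nodes: [25, 36, 48]
Count of nodes with exactly one child: 3


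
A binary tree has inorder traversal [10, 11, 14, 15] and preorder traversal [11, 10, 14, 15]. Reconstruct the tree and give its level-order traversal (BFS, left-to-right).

Inorder:  [10, 11, 14, 15]
Preorder: [11, 10, 14, 15]
Algorithm: preorder visits root first, so consume preorder in order;
for each root, split the current inorder slice at that value into
left-subtree inorder and right-subtree inorder, then recurse.
Recursive splits:
  root=11; inorder splits into left=[10], right=[14, 15]
  root=10; inorder splits into left=[], right=[]
  root=14; inorder splits into left=[], right=[15]
  root=15; inorder splits into left=[], right=[]
Reconstructed level-order: [11, 10, 14, 15]


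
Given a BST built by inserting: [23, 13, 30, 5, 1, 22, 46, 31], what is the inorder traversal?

Tree insertion order: [23, 13, 30, 5, 1, 22, 46, 31]
Tree (level-order array): [23, 13, 30, 5, 22, None, 46, 1, None, None, None, 31]
Inorder traversal: [1, 5, 13, 22, 23, 30, 31, 46]


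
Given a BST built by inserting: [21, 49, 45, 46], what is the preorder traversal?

Tree insertion order: [21, 49, 45, 46]
Tree (level-order array): [21, None, 49, 45, None, None, 46]
Preorder traversal: [21, 49, 45, 46]


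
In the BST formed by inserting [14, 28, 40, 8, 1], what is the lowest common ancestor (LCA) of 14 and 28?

Tree insertion order: [14, 28, 40, 8, 1]
Tree (level-order array): [14, 8, 28, 1, None, None, 40]
In a BST, the LCA of p=14, q=28 is the first node v on the
root-to-leaf path with p <= v <= q (go left if both < v, right if both > v).
Walk from root:
  at 14: 14 <= 14 <= 28, this is the LCA
LCA = 14


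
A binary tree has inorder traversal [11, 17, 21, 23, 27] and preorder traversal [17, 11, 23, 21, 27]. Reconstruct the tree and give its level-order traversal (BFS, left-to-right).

Inorder:  [11, 17, 21, 23, 27]
Preorder: [17, 11, 23, 21, 27]
Algorithm: preorder visits root first, so consume preorder in order;
for each root, split the current inorder slice at that value into
left-subtree inorder and right-subtree inorder, then recurse.
Recursive splits:
  root=17; inorder splits into left=[11], right=[21, 23, 27]
  root=11; inorder splits into left=[], right=[]
  root=23; inorder splits into left=[21], right=[27]
  root=21; inorder splits into left=[], right=[]
  root=27; inorder splits into left=[], right=[]
Reconstructed level-order: [17, 11, 23, 21, 27]


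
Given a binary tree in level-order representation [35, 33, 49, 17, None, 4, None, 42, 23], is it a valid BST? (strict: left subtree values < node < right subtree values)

Level-order array: [35, 33, 49, 17, None, 4, None, 42, 23]
Validate using subtree bounds (lo, hi): at each node, require lo < value < hi,
then recurse left with hi=value and right with lo=value.
Preorder trace (stopping at first violation):
  at node 35 with bounds (-inf, +inf): OK
  at node 33 with bounds (-inf, 35): OK
  at node 17 with bounds (-inf, 33): OK
  at node 42 with bounds (-inf, 17): VIOLATION
Node 42 violates its bound: not (-inf < 42 < 17).
Result: Not a valid BST


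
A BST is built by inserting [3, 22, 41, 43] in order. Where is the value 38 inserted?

Starting tree (level order): [3, None, 22, None, 41, None, 43]
Insertion path: 3 -> 22 -> 41
Result: insert 38 as left child of 41
Final tree (level order): [3, None, 22, None, 41, 38, 43]


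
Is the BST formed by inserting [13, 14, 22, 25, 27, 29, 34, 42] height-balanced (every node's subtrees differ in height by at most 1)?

Tree (level-order array): [13, None, 14, None, 22, None, 25, None, 27, None, 29, None, 34, None, 42]
Definition: a tree is height-balanced if, at every node, |h(left) - h(right)| <= 1 (empty subtree has height -1).
Bottom-up per-node check:
  node 42: h_left=-1, h_right=-1, diff=0 [OK], height=0
  node 34: h_left=-1, h_right=0, diff=1 [OK], height=1
  node 29: h_left=-1, h_right=1, diff=2 [FAIL (|-1-1|=2 > 1)], height=2
  node 27: h_left=-1, h_right=2, diff=3 [FAIL (|-1-2|=3 > 1)], height=3
  node 25: h_left=-1, h_right=3, diff=4 [FAIL (|-1-3|=4 > 1)], height=4
  node 22: h_left=-1, h_right=4, diff=5 [FAIL (|-1-4|=5 > 1)], height=5
  node 14: h_left=-1, h_right=5, diff=6 [FAIL (|-1-5|=6 > 1)], height=6
  node 13: h_left=-1, h_right=6, diff=7 [FAIL (|-1-6|=7 > 1)], height=7
Node 29 violates the condition: |-1 - 1| = 2 > 1.
Result: Not balanced


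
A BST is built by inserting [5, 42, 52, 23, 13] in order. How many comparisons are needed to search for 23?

Search path for 23: 5 -> 42 -> 23
Found: True
Comparisons: 3


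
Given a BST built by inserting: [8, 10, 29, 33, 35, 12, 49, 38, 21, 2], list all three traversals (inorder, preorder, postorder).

Tree insertion order: [8, 10, 29, 33, 35, 12, 49, 38, 21, 2]
Tree (level-order array): [8, 2, 10, None, None, None, 29, 12, 33, None, 21, None, 35, None, None, None, 49, 38]
Inorder (L, root, R): [2, 8, 10, 12, 21, 29, 33, 35, 38, 49]
Preorder (root, L, R): [8, 2, 10, 29, 12, 21, 33, 35, 49, 38]
Postorder (L, R, root): [2, 21, 12, 38, 49, 35, 33, 29, 10, 8]


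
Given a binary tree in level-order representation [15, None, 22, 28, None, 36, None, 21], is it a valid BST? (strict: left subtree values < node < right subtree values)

Level-order array: [15, None, 22, 28, None, 36, None, 21]
Validate using subtree bounds (lo, hi): at each node, require lo < value < hi,
then recurse left with hi=value and right with lo=value.
Preorder trace (stopping at first violation):
  at node 15 with bounds (-inf, +inf): OK
  at node 22 with bounds (15, +inf): OK
  at node 28 with bounds (15, 22): VIOLATION
Node 28 violates its bound: not (15 < 28 < 22).
Result: Not a valid BST


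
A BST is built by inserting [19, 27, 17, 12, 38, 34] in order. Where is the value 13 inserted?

Starting tree (level order): [19, 17, 27, 12, None, None, 38, None, None, 34]
Insertion path: 19 -> 17 -> 12
Result: insert 13 as right child of 12
Final tree (level order): [19, 17, 27, 12, None, None, 38, None, 13, 34]


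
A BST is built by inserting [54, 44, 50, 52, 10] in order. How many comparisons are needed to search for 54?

Search path for 54: 54
Found: True
Comparisons: 1


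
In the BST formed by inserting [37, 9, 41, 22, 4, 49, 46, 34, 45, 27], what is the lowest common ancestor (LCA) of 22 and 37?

Tree insertion order: [37, 9, 41, 22, 4, 49, 46, 34, 45, 27]
Tree (level-order array): [37, 9, 41, 4, 22, None, 49, None, None, None, 34, 46, None, 27, None, 45]
In a BST, the LCA of p=22, q=37 is the first node v on the
root-to-leaf path with p <= v <= q (go left if both < v, right if both > v).
Walk from root:
  at 37: 22 <= 37 <= 37, this is the LCA
LCA = 37


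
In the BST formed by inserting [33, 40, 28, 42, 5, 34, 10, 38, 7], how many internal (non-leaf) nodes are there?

Tree built from: [33, 40, 28, 42, 5, 34, 10, 38, 7]
Tree (level-order array): [33, 28, 40, 5, None, 34, 42, None, 10, None, 38, None, None, 7]
Rule: An internal node has at least one child.
Per-node child counts:
  node 33: 2 child(ren)
  node 28: 1 child(ren)
  node 5: 1 child(ren)
  node 10: 1 child(ren)
  node 7: 0 child(ren)
  node 40: 2 child(ren)
  node 34: 1 child(ren)
  node 38: 0 child(ren)
  node 42: 0 child(ren)
Matching nodes: [33, 28, 5, 10, 40, 34]
Count of internal (non-leaf) nodes: 6


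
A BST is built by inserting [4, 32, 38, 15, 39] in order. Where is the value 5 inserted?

Starting tree (level order): [4, None, 32, 15, 38, None, None, None, 39]
Insertion path: 4 -> 32 -> 15
Result: insert 5 as left child of 15
Final tree (level order): [4, None, 32, 15, 38, 5, None, None, 39]


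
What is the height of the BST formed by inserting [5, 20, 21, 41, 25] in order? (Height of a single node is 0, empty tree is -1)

Insertion order: [5, 20, 21, 41, 25]
Tree (level-order array): [5, None, 20, None, 21, None, 41, 25]
Compute height bottom-up (empty subtree = -1):
  height(25) = 1 + max(-1, -1) = 0
  height(41) = 1 + max(0, -1) = 1
  height(21) = 1 + max(-1, 1) = 2
  height(20) = 1 + max(-1, 2) = 3
  height(5) = 1 + max(-1, 3) = 4
Height = 4


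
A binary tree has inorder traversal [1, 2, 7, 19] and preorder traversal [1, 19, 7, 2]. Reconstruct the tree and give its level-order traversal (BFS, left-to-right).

Inorder:  [1, 2, 7, 19]
Preorder: [1, 19, 7, 2]
Algorithm: preorder visits root first, so consume preorder in order;
for each root, split the current inorder slice at that value into
left-subtree inorder and right-subtree inorder, then recurse.
Recursive splits:
  root=1; inorder splits into left=[], right=[2, 7, 19]
  root=19; inorder splits into left=[2, 7], right=[]
  root=7; inorder splits into left=[2], right=[]
  root=2; inorder splits into left=[], right=[]
Reconstructed level-order: [1, 19, 7, 2]


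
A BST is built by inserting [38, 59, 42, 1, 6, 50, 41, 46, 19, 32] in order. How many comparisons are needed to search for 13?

Search path for 13: 38 -> 1 -> 6 -> 19
Found: False
Comparisons: 4


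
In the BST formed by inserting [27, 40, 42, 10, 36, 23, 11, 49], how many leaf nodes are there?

Tree built from: [27, 40, 42, 10, 36, 23, 11, 49]
Tree (level-order array): [27, 10, 40, None, 23, 36, 42, 11, None, None, None, None, 49]
Rule: A leaf has 0 children.
Per-node child counts:
  node 27: 2 child(ren)
  node 10: 1 child(ren)
  node 23: 1 child(ren)
  node 11: 0 child(ren)
  node 40: 2 child(ren)
  node 36: 0 child(ren)
  node 42: 1 child(ren)
  node 49: 0 child(ren)
Matching nodes: [11, 36, 49]
Count of leaf nodes: 3


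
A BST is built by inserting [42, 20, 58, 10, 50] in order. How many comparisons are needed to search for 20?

Search path for 20: 42 -> 20
Found: True
Comparisons: 2


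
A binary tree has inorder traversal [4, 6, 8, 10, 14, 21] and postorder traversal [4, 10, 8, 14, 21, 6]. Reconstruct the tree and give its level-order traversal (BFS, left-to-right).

Inorder:   [4, 6, 8, 10, 14, 21]
Postorder: [4, 10, 8, 14, 21, 6]
Algorithm: postorder visits root last, so walk postorder right-to-left;
each value is the root of the current inorder slice — split it at that
value, recurse on the right subtree first, then the left.
Recursive splits:
  root=6; inorder splits into left=[4], right=[8, 10, 14, 21]
  root=21; inorder splits into left=[8, 10, 14], right=[]
  root=14; inorder splits into left=[8, 10], right=[]
  root=8; inorder splits into left=[], right=[10]
  root=10; inorder splits into left=[], right=[]
  root=4; inorder splits into left=[], right=[]
Reconstructed level-order: [6, 4, 21, 14, 8, 10]


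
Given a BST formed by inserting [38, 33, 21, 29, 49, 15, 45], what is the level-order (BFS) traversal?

Tree insertion order: [38, 33, 21, 29, 49, 15, 45]
Tree (level-order array): [38, 33, 49, 21, None, 45, None, 15, 29]
BFS from the root, enqueuing left then right child of each popped node:
  queue [38] -> pop 38, enqueue [33, 49], visited so far: [38]
  queue [33, 49] -> pop 33, enqueue [21], visited so far: [38, 33]
  queue [49, 21] -> pop 49, enqueue [45], visited so far: [38, 33, 49]
  queue [21, 45] -> pop 21, enqueue [15, 29], visited so far: [38, 33, 49, 21]
  queue [45, 15, 29] -> pop 45, enqueue [none], visited so far: [38, 33, 49, 21, 45]
  queue [15, 29] -> pop 15, enqueue [none], visited so far: [38, 33, 49, 21, 45, 15]
  queue [29] -> pop 29, enqueue [none], visited so far: [38, 33, 49, 21, 45, 15, 29]
Result: [38, 33, 49, 21, 45, 15, 29]


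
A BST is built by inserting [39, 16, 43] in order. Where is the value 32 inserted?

Starting tree (level order): [39, 16, 43]
Insertion path: 39 -> 16
Result: insert 32 as right child of 16
Final tree (level order): [39, 16, 43, None, 32]


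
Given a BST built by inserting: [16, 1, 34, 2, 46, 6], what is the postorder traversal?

Tree insertion order: [16, 1, 34, 2, 46, 6]
Tree (level-order array): [16, 1, 34, None, 2, None, 46, None, 6]
Postorder traversal: [6, 2, 1, 46, 34, 16]


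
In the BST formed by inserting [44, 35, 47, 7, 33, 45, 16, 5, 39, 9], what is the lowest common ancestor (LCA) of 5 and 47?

Tree insertion order: [44, 35, 47, 7, 33, 45, 16, 5, 39, 9]
Tree (level-order array): [44, 35, 47, 7, 39, 45, None, 5, 33, None, None, None, None, None, None, 16, None, 9]
In a BST, the LCA of p=5, q=47 is the first node v on the
root-to-leaf path with p <= v <= q (go left if both < v, right if both > v).
Walk from root:
  at 44: 5 <= 44 <= 47, this is the LCA
LCA = 44


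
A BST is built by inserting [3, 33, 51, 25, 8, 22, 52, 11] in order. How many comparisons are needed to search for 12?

Search path for 12: 3 -> 33 -> 25 -> 8 -> 22 -> 11
Found: False
Comparisons: 6


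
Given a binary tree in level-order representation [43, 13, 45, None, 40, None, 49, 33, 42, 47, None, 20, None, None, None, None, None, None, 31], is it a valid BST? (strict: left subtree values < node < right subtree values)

Level-order array: [43, 13, 45, None, 40, None, 49, 33, 42, 47, None, 20, None, None, None, None, None, None, 31]
Validate using subtree bounds (lo, hi): at each node, require lo < value < hi,
then recurse left with hi=value and right with lo=value.
Preorder trace (stopping at first violation):
  at node 43 with bounds (-inf, +inf): OK
  at node 13 with bounds (-inf, 43): OK
  at node 40 with bounds (13, 43): OK
  at node 33 with bounds (13, 40): OK
  at node 20 with bounds (13, 33): OK
  at node 31 with bounds (20, 33): OK
  at node 42 with bounds (40, 43): OK
  at node 45 with bounds (43, +inf): OK
  at node 49 with bounds (45, +inf): OK
  at node 47 with bounds (45, 49): OK
No violation found at any node.
Result: Valid BST


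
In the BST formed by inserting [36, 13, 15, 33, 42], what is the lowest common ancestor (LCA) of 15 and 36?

Tree insertion order: [36, 13, 15, 33, 42]
Tree (level-order array): [36, 13, 42, None, 15, None, None, None, 33]
In a BST, the LCA of p=15, q=36 is the first node v on the
root-to-leaf path with p <= v <= q (go left if both < v, right if both > v).
Walk from root:
  at 36: 15 <= 36 <= 36, this is the LCA
LCA = 36


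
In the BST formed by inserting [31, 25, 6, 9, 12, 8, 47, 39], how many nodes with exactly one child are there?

Tree built from: [31, 25, 6, 9, 12, 8, 47, 39]
Tree (level-order array): [31, 25, 47, 6, None, 39, None, None, 9, None, None, 8, 12]
Rule: These are nodes with exactly 1 non-null child.
Per-node child counts:
  node 31: 2 child(ren)
  node 25: 1 child(ren)
  node 6: 1 child(ren)
  node 9: 2 child(ren)
  node 8: 0 child(ren)
  node 12: 0 child(ren)
  node 47: 1 child(ren)
  node 39: 0 child(ren)
Matching nodes: [25, 6, 47]
Count of nodes with exactly one child: 3


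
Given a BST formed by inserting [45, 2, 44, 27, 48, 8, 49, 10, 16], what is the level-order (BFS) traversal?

Tree insertion order: [45, 2, 44, 27, 48, 8, 49, 10, 16]
Tree (level-order array): [45, 2, 48, None, 44, None, 49, 27, None, None, None, 8, None, None, 10, None, 16]
BFS from the root, enqueuing left then right child of each popped node:
  queue [45] -> pop 45, enqueue [2, 48], visited so far: [45]
  queue [2, 48] -> pop 2, enqueue [44], visited so far: [45, 2]
  queue [48, 44] -> pop 48, enqueue [49], visited so far: [45, 2, 48]
  queue [44, 49] -> pop 44, enqueue [27], visited so far: [45, 2, 48, 44]
  queue [49, 27] -> pop 49, enqueue [none], visited so far: [45, 2, 48, 44, 49]
  queue [27] -> pop 27, enqueue [8], visited so far: [45, 2, 48, 44, 49, 27]
  queue [8] -> pop 8, enqueue [10], visited so far: [45, 2, 48, 44, 49, 27, 8]
  queue [10] -> pop 10, enqueue [16], visited so far: [45, 2, 48, 44, 49, 27, 8, 10]
  queue [16] -> pop 16, enqueue [none], visited so far: [45, 2, 48, 44, 49, 27, 8, 10, 16]
Result: [45, 2, 48, 44, 49, 27, 8, 10, 16]


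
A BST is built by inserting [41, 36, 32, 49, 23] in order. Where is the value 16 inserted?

Starting tree (level order): [41, 36, 49, 32, None, None, None, 23]
Insertion path: 41 -> 36 -> 32 -> 23
Result: insert 16 as left child of 23
Final tree (level order): [41, 36, 49, 32, None, None, None, 23, None, 16]


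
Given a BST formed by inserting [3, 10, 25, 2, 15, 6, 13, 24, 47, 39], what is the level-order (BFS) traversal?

Tree insertion order: [3, 10, 25, 2, 15, 6, 13, 24, 47, 39]
Tree (level-order array): [3, 2, 10, None, None, 6, 25, None, None, 15, 47, 13, 24, 39]
BFS from the root, enqueuing left then right child of each popped node:
  queue [3] -> pop 3, enqueue [2, 10], visited so far: [3]
  queue [2, 10] -> pop 2, enqueue [none], visited so far: [3, 2]
  queue [10] -> pop 10, enqueue [6, 25], visited so far: [3, 2, 10]
  queue [6, 25] -> pop 6, enqueue [none], visited so far: [3, 2, 10, 6]
  queue [25] -> pop 25, enqueue [15, 47], visited so far: [3, 2, 10, 6, 25]
  queue [15, 47] -> pop 15, enqueue [13, 24], visited so far: [3, 2, 10, 6, 25, 15]
  queue [47, 13, 24] -> pop 47, enqueue [39], visited so far: [3, 2, 10, 6, 25, 15, 47]
  queue [13, 24, 39] -> pop 13, enqueue [none], visited so far: [3, 2, 10, 6, 25, 15, 47, 13]
  queue [24, 39] -> pop 24, enqueue [none], visited so far: [3, 2, 10, 6, 25, 15, 47, 13, 24]
  queue [39] -> pop 39, enqueue [none], visited so far: [3, 2, 10, 6, 25, 15, 47, 13, 24, 39]
Result: [3, 2, 10, 6, 25, 15, 47, 13, 24, 39]


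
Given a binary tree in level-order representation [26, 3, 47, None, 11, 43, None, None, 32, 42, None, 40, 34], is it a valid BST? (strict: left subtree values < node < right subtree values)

Level-order array: [26, 3, 47, None, 11, 43, None, None, 32, 42, None, 40, 34]
Validate using subtree bounds (lo, hi): at each node, require lo < value < hi,
then recurse left with hi=value and right with lo=value.
Preorder trace (stopping at first violation):
  at node 26 with bounds (-inf, +inf): OK
  at node 3 with bounds (-inf, 26): OK
  at node 11 with bounds (3, 26): OK
  at node 32 with bounds (11, 26): VIOLATION
Node 32 violates its bound: not (11 < 32 < 26).
Result: Not a valid BST


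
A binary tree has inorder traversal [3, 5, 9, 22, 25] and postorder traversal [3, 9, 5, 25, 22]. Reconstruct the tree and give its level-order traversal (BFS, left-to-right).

Inorder:   [3, 5, 9, 22, 25]
Postorder: [3, 9, 5, 25, 22]
Algorithm: postorder visits root last, so walk postorder right-to-left;
each value is the root of the current inorder slice — split it at that
value, recurse on the right subtree first, then the left.
Recursive splits:
  root=22; inorder splits into left=[3, 5, 9], right=[25]
  root=25; inorder splits into left=[], right=[]
  root=5; inorder splits into left=[3], right=[9]
  root=9; inorder splits into left=[], right=[]
  root=3; inorder splits into left=[], right=[]
Reconstructed level-order: [22, 5, 25, 3, 9]


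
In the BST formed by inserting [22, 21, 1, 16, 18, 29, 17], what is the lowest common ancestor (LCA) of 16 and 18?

Tree insertion order: [22, 21, 1, 16, 18, 29, 17]
Tree (level-order array): [22, 21, 29, 1, None, None, None, None, 16, None, 18, 17]
In a BST, the LCA of p=16, q=18 is the first node v on the
root-to-leaf path with p <= v <= q (go left if both < v, right if both > v).
Walk from root:
  at 22: both 16 and 18 < 22, go left
  at 21: both 16 and 18 < 21, go left
  at 1: both 16 and 18 > 1, go right
  at 16: 16 <= 16 <= 18, this is the LCA
LCA = 16


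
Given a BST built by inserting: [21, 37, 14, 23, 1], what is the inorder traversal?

Tree insertion order: [21, 37, 14, 23, 1]
Tree (level-order array): [21, 14, 37, 1, None, 23]
Inorder traversal: [1, 14, 21, 23, 37]


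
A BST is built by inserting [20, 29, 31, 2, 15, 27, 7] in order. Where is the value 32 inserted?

Starting tree (level order): [20, 2, 29, None, 15, 27, 31, 7]
Insertion path: 20 -> 29 -> 31
Result: insert 32 as right child of 31
Final tree (level order): [20, 2, 29, None, 15, 27, 31, 7, None, None, None, None, 32]


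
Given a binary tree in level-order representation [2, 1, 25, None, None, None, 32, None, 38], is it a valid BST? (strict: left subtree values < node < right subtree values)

Level-order array: [2, 1, 25, None, None, None, 32, None, 38]
Validate using subtree bounds (lo, hi): at each node, require lo < value < hi,
then recurse left with hi=value and right with lo=value.
Preorder trace (stopping at first violation):
  at node 2 with bounds (-inf, +inf): OK
  at node 1 with bounds (-inf, 2): OK
  at node 25 with bounds (2, +inf): OK
  at node 32 with bounds (25, +inf): OK
  at node 38 with bounds (32, +inf): OK
No violation found at any node.
Result: Valid BST


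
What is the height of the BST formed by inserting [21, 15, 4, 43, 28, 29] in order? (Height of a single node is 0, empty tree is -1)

Insertion order: [21, 15, 4, 43, 28, 29]
Tree (level-order array): [21, 15, 43, 4, None, 28, None, None, None, None, 29]
Compute height bottom-up (empty subtree = -1):
  height(4) = 1 + max(-1, -1) = 0
  height(15) = 1 + max(0, -1) = 1
  height(29) = 1 + max(-1, -1) = 0
  height(28) = 1 + max(-1, 0) = 1
  height(43) = 1 + max(1, -1) = 2
  height(21) = 1 + max(1, 2) = 3
Height = 3


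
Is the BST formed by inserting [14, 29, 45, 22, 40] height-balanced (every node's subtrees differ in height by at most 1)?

Tree (level-order array): [14, None, 29, 22, 45, None, None, 40]
Definition: a tree is height-balanced if, at every node, |h(left) - h(right)| <= 1 (empty subtree has height -1).
Bottom-up per-node check:
  node 22: h_left=-1, h_right=-1, diff=0 [OK], height=0
  node 40: h_left=-1, h_right=-1, diff=0 [OK], height=0
  node 45: h_left=0, h_right=-1, diff=1 [OK], height=1
  node 29: h_left=0, h_right=1, diff=1 [OK], height=2
  node 14: h_left=-1, h_right=2, diff=3 [FAIL (|-1-2|=3 > 1)], height=3
Node 14 violates the condition: |-1 - 2| = 3 > 1.
Result: Not balanced


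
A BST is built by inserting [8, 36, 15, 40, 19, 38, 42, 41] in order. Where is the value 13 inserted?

Starting tree (level order): [8, None, 36, 15, 40, None, 19, 38, 42, None, None, None, None, 41]
Insertion path: 8 -> 36 -> 15
Result: insert 13 as left child of 15
Final tree (level order): [8, None, 36, 15, 40, 13, 19, 38, 42, None, None, None, None, None, None, 41]


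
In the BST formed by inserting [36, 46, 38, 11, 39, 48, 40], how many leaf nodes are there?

Tree built from: [36, 46, 38, 11, 39, 48, 40]
Tree (level-order array): [36, 11, 46, None, None, 38, 48, None, 39, None, None, None, 40]
Rule: A leaf has 0 children.
Per-node child counts:
  node 36: 2 child(ren)
  node 11: 0 child(ren)
  node 46: 2 child(ren)
  node 38: 1 child(ren)
  node 39: 1 child(ren)
  node 40: 0 child(ren)
  node 48: 0 child(ren)
Matching nodes: [11, 40, 48]
Count of leaf nodes: 3


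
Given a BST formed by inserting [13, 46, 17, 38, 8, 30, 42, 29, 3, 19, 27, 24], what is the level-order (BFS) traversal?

Tree insertion order: [13, 46, 17, 38, 8, 30, 42, 29, 3, 19, 27, 24]
Tree (level-order array): [13, 8, 46, 3, None, 17, None, None, None, None, 38, 30, 42, 29, None, None, None, 19, None, None, 27, 24]
BFS from the root, enqueuing left then right child of each popped node:
  queue [13] -> pop 13, enqueue [8, 46], visited so far: [13]
  queue [8, 46] -> pop 8, enqueue [3], visited so far: [13, 8]
  queue [46, 3] -> pop 46, enqueue [17], visited so far: [13, 8, 46]
  queue [3, 17] -> pop 3, enqueue [none], visited so far: [13, 8, 46, 3]
  queue [17] -> pop 17, enqueue [38], visited so far: [13, 8, 46, 3, 17]
  queue [38] -> pop 38, enqueue [30, 42], visited so far: [13, 8, 46, 3, 17, 38]
  queue [30, 42] -> pop 30, enqueue [29], visited so far: [13, 8, 46, 3, 17, 38, 30]
  queue [42, 29] -> pop 42, enqueue [none], visited so far: [13, 8, 46, 3, 17, 38, 30, 42]
  queue [29] -> pop 29, enqueue [19], visited so far: [13, 8, 46, 3, 17, 38, 30, 42, 29]
  queue [19] -> pop 19, enqueue [27], visited so far: [13, 8, 46, 3, 17, 38, 30, 42, 29, 19]
  queue [27] -> pop 27, enqueue [24], visited so far: [13, 8, 46, 3, 17, 38, 30, 42, 29, 19, 27]
  queue [24] -> pop 24, enqueue [none], visited so far: [13, 8, 46, 3, 17, 38, 30, 42, 29, 19, 27, 24]
Result: [13, 8, 46, 3, 17, 38, 30, 42, 29, 19, 27, 24]


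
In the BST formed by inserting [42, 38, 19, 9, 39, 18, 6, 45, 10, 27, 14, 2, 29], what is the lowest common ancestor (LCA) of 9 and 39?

Tree insertion order: [42, 38, 19, 9, 39, 18, 6, 45, 10, 27, 14, 2, 29]
Tree (level-order array): [42, 38, 45, 19, 39, None, None, 9, 27, None, None, 6, 18, None, 29, 2, None, 10, None, None, None, None, None, None, 14]
In a BST, the LCA of p=9, q=39 is the first node v on the
root-to-leaf path with p <= v <= q (go left if both < v, right if both > v).
Walk from root:
  at 42: both 9 and 39 < 42, go left
  at 38: 9 <= 38 <= 39, this is the LCA
LCA = 38


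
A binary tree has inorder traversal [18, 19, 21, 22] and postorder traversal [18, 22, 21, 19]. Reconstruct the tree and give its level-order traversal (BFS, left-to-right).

Inorder:   [18, 19, 21, 22]
Postorder: [18, 22, 21, 19]
Algorithm: postorder visits root last, so walk postorder right-to-left;
each value is the root of the current inorder slice — split it at that
value, recurse on the right subtree first, then the left.
Recursive splits:
  root=19; inorder splits into left=[18], right=[21, 22]
  root=21; inorder splits into left=[], right=[22]
  root=22; inorder splits into left=[], right=[]
  root=18; inorder splits into left=[], right=[]
Reconstructed level-order: [19, 18, 21, 22]


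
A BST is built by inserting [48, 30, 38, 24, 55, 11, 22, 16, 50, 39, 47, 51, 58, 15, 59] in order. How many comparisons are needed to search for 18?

Search path for 18: 48 -> 30 -> 24 -> 11 -> 22 -> 16
Found: False
Comparisons: 6


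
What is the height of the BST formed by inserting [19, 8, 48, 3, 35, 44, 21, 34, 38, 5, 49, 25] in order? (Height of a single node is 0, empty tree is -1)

Insertion order: [19, 8, 48, 3, 35, 44, 21, 34, 38, 5, 49, 25]
Tree (level-order array): [19, 8, 48, 3, None, 35, 49, None, 5, 21, 44, None, None, None, None, None, 34, 38, None, 25]
Compute height bottom-up (empty subtree = -1):
  height(5) = 1 + max(-1, -1) = 0
  height(3) = 1 + max(-1, 0) = 1
  height(8) = 1 + max(1, -1) = 2
  height(25) = 1 + max(-1, -1) = 0
  height(34) = 1 + max(0, -1) = 1
  height(21) = 1 + max(-1, 1) = 2
  height(38) = 1 + max(-1, -1) = 0
  height(44) = 1 + max(0, -1) = 1
  height(35) = 1 + max(2, 1) = 3
  height(49) = 1 + max(-1, -1) = 0
  height(48) = 1 + max(3, 0) = 4
  height(19) = 1 + max(2, 4) = 5
Height = 5


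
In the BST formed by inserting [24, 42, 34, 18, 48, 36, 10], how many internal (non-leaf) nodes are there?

Tree built from: [24, 42, 34, 18, 48, 36, 10]
Tree (level-order array): [24, 18, 42, 10, None, 34, 48, None, None, None, 36]
Rule: An internal node has at least one child.
Per-node child counts:
  node 24: 2 child(ren)
  node 18: 1 child(ren)
  node 10: 0 child(ren)
  node 42: 2 child(ren)
  node 34: 1 child(ren)
  node 36: 0 child(ren)
  node 48: 0 child(ren)
Matching nodes: [24, 18, 42, 34]
Count of internal (non-leaf) nodes: 4


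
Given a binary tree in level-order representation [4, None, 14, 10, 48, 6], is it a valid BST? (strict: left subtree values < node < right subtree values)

Level-order array: [4, None, 14, 10, 48, 6]
Validate using subtree bounds (lo, hi): at each node, require lo < value < hi,
then recurse left with hi=value and right with lo=value.
Preorder trace (stopping at first violation):
  at node 4 with bounds (-inf, +inf): OK
  at node 14 with bounds (4, +inf): OK
  at node 10 with bounds (4, 14): OK
  at node 6 with bounds (4, 10): OK
  at node 48 with bounds (14, +inf): OK
No violation found at any node.
Result: Valid BST


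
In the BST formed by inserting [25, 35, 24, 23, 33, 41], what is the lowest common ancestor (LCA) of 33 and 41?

Tree insertion order: [25, 35, 24, 23, 33, 41]
Tree (level-order array): [25, 24, 35, 23, None, 33, 41]
In a BST, the LCA of p=33, q=41 is the first node v on the
root-to-leaf path with p <= v <= q (go left if both < v, right if both > v).
Walk from root:
  at 25: both 33 and 41 > 25, go right
  at 35: 33 <= 35 <= 41, this is the LCA
LCA = 35


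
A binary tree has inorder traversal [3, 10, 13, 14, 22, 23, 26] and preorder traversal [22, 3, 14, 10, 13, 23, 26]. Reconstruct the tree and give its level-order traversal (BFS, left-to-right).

Inorder:  [3, 10, 13, 14, 22, 23, 26]
Preorder: [22, 3, 14, 10, 13, 23, 26]
Algorithm: preorder visits root first, so consume preorder in order;
for each root, split the current inorder slice at that value into
left-subtree inorder and right-subtree inorder, then recurse.
Recursive splits:
  root=22; inorder splits into left=[3, 10, 13, 14], right=[23, 26]
  root=3; inorder splits into left=[], right=[10, 13, 14]
  root=14; inorder splits into left=[10, 13], right=[]
  root=10; inorder splits into left=[], right=[13]
  root=13; inorder splits into left=[], right=[]
  root=23; inorder splits into left=[], right=[26]
  root=26; inorder splits into left=[], right=[]
Reconstructed level-order: [22, 3, 23, 14, 26, 10, 13]


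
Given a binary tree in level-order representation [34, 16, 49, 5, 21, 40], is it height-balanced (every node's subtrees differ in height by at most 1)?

Tree (level-order array): [34, 16, 49, 5, 21, 40]
Definition: a tree is height-balanced if, at every node, |h(left) - h(right)| <= 1 (empty subtree has height -1).
Bottom-up per-node check:
  node 5: h_left=-1, h_right=-1, diff=0 [OK], height=0
  node 21: h_left=-1, h_right=-1, diff=0 [OK], height=0
  node 16: h_left=0, h_right=0, diff=0 [OK], height=1
  node 40: h_left=-1, h_right=-1, diff=0 [OK], height=0
  node 49: h_left=0, h_right=-1, diff=1 [OK], height=1
  node 34: h_left=1, h_right=1, diff=0 [OK], height=2
All nodes satisfy the balance condition.
Result: Balanced


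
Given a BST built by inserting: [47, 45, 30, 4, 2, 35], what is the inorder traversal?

Tree insertion order: [47, 45, 30, 4, 2, 35]
Tree (level-order array): [47, 45, None, 30, None, 4, 35, 2]
Inorder traversal: [2, 4, 30, 35, 45, 47]


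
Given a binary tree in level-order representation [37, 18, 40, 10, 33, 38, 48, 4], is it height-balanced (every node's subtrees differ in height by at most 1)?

Tree (level-order array): [37, 18, 40, 10, 33, 38, 48, 4]
Definition: a tree is height-balanced if, at every node, |h(left) - h(right)| <= 1 (empty subtree has height -1).
Bottom-up per-node check:
  node 4: h_left=-1, h_right=-1, diff=0 [OK], height=0
  node 10: h_left=0, h_right=-1, diff=1 [OK], height=1
  node 33: h_left=-1, h_right=-1, diff=0 [OK], height=0
  node 18: h_left=1, h_right=0, diff=1 [OK], height=2
  node 38: h_left=-1, h_right=-1, diff=0 [OK], height=0
  node 48: h_left=-1, h_right=-1, diff=0 [OK], height=0
  node 40: h_left=0, h_right=0, diff=0 [OK], height=1
  node 37: h_left=2, h_right=1, diff=1 [OK], height=3
All nodes satisfy the balance condition.
Result: Balanced


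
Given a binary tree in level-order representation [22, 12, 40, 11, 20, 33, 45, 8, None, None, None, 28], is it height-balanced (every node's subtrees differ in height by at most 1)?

Tree (level-order array): [22, 12, 40, 11, 20, 33, 45, 8, None, None, None, 28]
Definition: a tree is height-balanced if, at every node, |h(left) - h(right)| <= 1 (empty subtree has height -1).
Bottom-up per-node check:
  node 8: h_left=-1, h_right=-1, diff=0 [OK], height=0
  node 11: h_left=0, h_right=-1, diff=1 [OK], height=1
  node 20: h_left=-1, h_right=-1, diff=0 [OK], height=0
  node 12: h_left=1, h_right=0, diff=1 [OK], height=2
  node 28: h_left=-1, h_right=-1, diff=0 [OK], height=0
  node 33: h_left=0, h_right=-1, diff=1 [OK], height=1
  node 45: h_left=-1, h_right=-1, diff=0 [OK], height=0
  node 40: h_left=1, h_right=0, diff=1 [OK], height=2
  node 22: h_left=2, h_right=2, diff=0 [OK], height=3
All nodes satisfy the balance condition.
Result: Balanced


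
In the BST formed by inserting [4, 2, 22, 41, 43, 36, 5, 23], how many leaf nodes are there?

Tree built from: [4, 2, 22, 41, 43, 36, 5, 23]
Tree (level-order array): [4, 2, 22, None, None, 5, 41, None, None, 36, 43, 23]
Rule: A leaf has 0 children.
Per-node child counts:
  node 4: 2 child(ren)
  node 2: 0 child(ren)
  node 22: 2 child(ren)
  node 5: 0 child(ren)
  node 41: 2 child(ren)
  node 36: 1 child(ren)
  node 23: 0 child(ren)
  node 43: 0 child(ren)
Matching nodes: [2, 5, 23, 43]
Count of leaf nodes: 4


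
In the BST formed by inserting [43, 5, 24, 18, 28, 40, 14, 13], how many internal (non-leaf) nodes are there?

Tree built from: [43, 5, 24, 18, 28, 40, 14, 13]
Tree (level-order array): [43, 5, None, None, 24, 18, 28, 14, None, None, 40, 13]
Rule: An internal node has at least one child.
Per-node child counts:
  node 43: 1 child(ren)
  node 5: 1 child(ren)
  node 24: 2 child(ren)
  node 18: 1 child(ren)
  node 14: 1 child(ren)
  node 13: 0 child(ren)
  node 28: 1 child(ren)
  node 40: 0 child(ren)
Matching nodes: [43, 5, 24, 18, 14, 28]
Count of internal (non-leaf) nodes: 6


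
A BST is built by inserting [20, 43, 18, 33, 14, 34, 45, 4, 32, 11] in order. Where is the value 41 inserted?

Starting tree (level order): [20, 18, 43, 14, None, 33, 45, 4, None, 32, 34, None, None, None, 11]
Insertion path: 20 -> 43 -> 33 -> 34
Result: insert 41 as right child of 34
Final tree (level order): [20, 18, 43, 14, None, 33, 45, 4, None, 32, 34, None, None, None, 11, None, None, None, 41]


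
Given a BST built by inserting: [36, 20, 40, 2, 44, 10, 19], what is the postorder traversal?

Tree insertion order: [36, 20, 40, 2, 44, 10, 19]
Tree (level-order array): [36, 20, 40, 2, None, None, 44, None, 10, None, None, None, 19]
Postorder traversal: [19, 10, 2, 20, 44, 40, 36]


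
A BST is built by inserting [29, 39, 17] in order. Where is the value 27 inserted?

Starting tree (level order): [29, 17, 39]
Insertion path: 29 -> 17
Result: insert 27 as right child of 17
Final tree (level order): [29, 17, 39, None, 27]


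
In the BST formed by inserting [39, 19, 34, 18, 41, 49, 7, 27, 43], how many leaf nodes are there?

Tree built from: [39, 19, 34, 18, 41, 49, 7, 27, 43]
Tree (level-order array): [39, 19, 41, 18, 34, None, 49, 7, None, 27, None, 43]
Rule: A leaf has 0 children.
Per-node child counts:
  node 39: 2 child(ren)
  node 19: 2 child(ren)
  node 18: 1 child(ren)
  node 7: 0 child(ren)
  node 34: 1 child(ren)
  node 27: 0 child(ren)
  node 41: 1 child(ren)
  node 49: 1 child(ren)
  node 43: 0 child(ren)
Matching nodes: [7, 27, 43]
Count of leaf nodes: 3


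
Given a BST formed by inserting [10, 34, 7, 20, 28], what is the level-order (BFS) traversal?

Tree insertion order: [10, 34, 7, 20, 28]
Tree (level-order array): [10, 7, 34, None, None, 20, None, None, 28]
BFS from the root, enqueuing left then right child of each popped node:
  queue [10] -> pop 10, enqueue [7, 34], visited so far: [10]
  queue [7, 34] -> pop 7, enqueue [none], visited so far: [10, 7]
  queue [34] -> pop 34, enqueue [20], visited so far: [10, 7, 34]
  queue [20] -> pop 20, enqueue [28], visited so far: [10, 7, 34, 20]
  queue [28] -> pop 28, enqueue [none], visited so far: [10, 7, 34, 20, 28]
Result: [10, 7, 34, 20, 28]


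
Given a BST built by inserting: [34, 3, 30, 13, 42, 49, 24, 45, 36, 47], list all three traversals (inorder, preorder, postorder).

Tree insertion order: [34, 3, 30, 13, 42, 49, 24, 45, 36, 47]
Tree (level-order array): [34, 3, 42, None, 30, 36, 49, 13, None, None, None, 45, None, None, 24, None, 47]
Inorder (L, root, R): [3, 13, 24, 30, 34, 36, 42, 45, 47, 49]
Preorder (root, L, R): [34, 3, 30, 13, 24, 42, 36, 49, 45, 47]
Postorder (L, R, root): [24, 13, 30, 3, 36, 47, 45, 49, 42, 34]


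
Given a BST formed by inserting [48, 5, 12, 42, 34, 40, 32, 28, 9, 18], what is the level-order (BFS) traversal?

Tree insertion order: [48, 5, 12, 42, 34, 40, 32, 28, 9, 18]
Tree (level-order array): [48, 5, None, None, 12, 9, 42, None, None, 34, None, 32, 40, 28, None, None, None, 18]
BFS from the root, enqueuing left then right child of each popped node:
  queue [48] -> pop 48, enqueue [5], visited so far: [48]
  queue [5] -> pop 5, enqueue [12], visited so far: [48, 5]
  queue [12] -> pop 12, enqueue [9, 42], visited so far: [48, 5, 12]
  queue [9, 42] -> pop 9, enqueue [none], visited so far: [48, 5, 12, 9]
  queue [42] -> pop 42, enqueue [34], visited so far: [48, 5, 12, 9, 42]
  queue [34] -> pop 34, enqueue [32, 40], visited so far: [48, 5, 12, 9, 42, 34]
  queue [32, 40] -> pop 32, enqueue [28], visited so far: [48, 5, 12, 9, 42, 34, 32]
  queue [40, 28] -> pop 40, enqueue [none], visited so far: [48, 5, 12, 9, 42, 34, 32, 40]
  queue [28] -> pop 28, enqueue [18], visited so far: [48, 5, 12, 9, 42, 34, 32, 40, 28]
  queue [18] -> pop 18, enqueue [none], visited so far: [48, 5, 12, 9, 42, 34, 32, 40, 28, 18]
Result: [48, 5, 12, 9, 42, 34, 32, 40, 28, 18]
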